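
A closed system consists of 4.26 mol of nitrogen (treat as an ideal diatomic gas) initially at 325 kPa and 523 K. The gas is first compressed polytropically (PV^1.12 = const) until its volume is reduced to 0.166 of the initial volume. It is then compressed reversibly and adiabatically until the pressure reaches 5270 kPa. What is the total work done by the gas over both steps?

-51400 J

V₁ = nRT₁/P₁ = 4.26×8.314×523/325 = 57.0 L.
Step 1 — Polytropic n=1.12: T₂ = T₁(V₁/V₂)^(n−1) = 523×(6.02)^0.12 = 649 K; P₂ = P₁(V₁/V₂)^n = 2430 kPa.
W = (P₁V₁−P₂V₂)/(n−1) = (325×57.0−2430×9.46)/0.12 = -37100 J.
ΔU = nCvΔT = 4.26×20.8×(649−523) = 11100 J.
Q = ΔU + W = -26000 J.
State after step 1: P = 2430 kPa, V = 9.46 L, T = 649 K.
Step 2 — Adiabatic: T₂/T₁ = (P₂/P₁)^((γ−1)/γ) ⇒ T₂ = 649×(2.17)^0.286 = 809 K; V₂ = 5.44 L.
ΔU = nCvΔT = 4.26×20.8×(809−649) = 14200 J.
Q = 0 for an adiabatic process, so W = −ΔU = -14200 J.
Net over both steps: W = -51400 J, Q = -26000 J, ΔU = 25400 J.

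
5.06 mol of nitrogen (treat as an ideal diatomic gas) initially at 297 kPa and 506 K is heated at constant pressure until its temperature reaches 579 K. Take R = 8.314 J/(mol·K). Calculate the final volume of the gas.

V₁ = nRT₁/P₁ = 5.06×8.314×506/297 = 71.7 L.
Isobaric: P stays 297 kPa; V/T = const ⇒ T₂ = 579 K, V₂ = 82.0 L.

82.0 L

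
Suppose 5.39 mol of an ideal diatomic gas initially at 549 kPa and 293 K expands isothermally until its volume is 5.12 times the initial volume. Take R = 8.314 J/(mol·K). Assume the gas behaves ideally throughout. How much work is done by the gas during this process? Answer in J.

21400 J

V₁ = nRT₁/P₁ = 5.39×8.314×293/549 = 23.9 L.
Isothermal: T stays 293 K; PV = const ⇒ V₂ = 122 L, P₂ = 107 kPa.
W = nRT ln(V₂/V₁) = 5.39×8.314×293×ln(5.12) = 21400 J.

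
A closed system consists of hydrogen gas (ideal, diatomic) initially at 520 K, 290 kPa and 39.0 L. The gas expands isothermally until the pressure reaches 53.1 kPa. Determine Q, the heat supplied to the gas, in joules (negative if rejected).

19200 J

n = P₁V₁/(RT₁) = 290×39.0/(8.314×520) = 2.62 mol.
Isothermal: T stays 520 K; PV = const ⇒ V₂ = 213 L, P₂ = 53.1 kPa.
ΔU = 0 (ideal gas, T constant).
W = nRT ln(V₂/V₁) = 2.62×8.314×520×ln(5.46) = 19200 J.
Q = ΔU + W = 19200 J.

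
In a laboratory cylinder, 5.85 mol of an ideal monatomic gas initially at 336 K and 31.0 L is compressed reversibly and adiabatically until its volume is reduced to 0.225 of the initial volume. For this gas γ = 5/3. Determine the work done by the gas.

P₁ = nRT₁/V₁ = 5.85×8.314×336/31.0 = 527 kPa.
Adiabatic: TV^(γ−1) = const ⇒ T₂ = 336×(4.44)^0.667 = 908 K; PV^γ = const ⇒ P₂ = 6330 kPa.
ΔU = nCvΔT = 5.85×12.5×(908−336) = 41800 J.
Q = 0 for an adiabatic process, so W = −ΔU = -41800 J.

-41800 J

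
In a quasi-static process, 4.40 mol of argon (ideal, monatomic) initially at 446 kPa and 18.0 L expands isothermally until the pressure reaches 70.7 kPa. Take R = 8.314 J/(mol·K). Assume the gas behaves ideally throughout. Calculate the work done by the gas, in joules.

14800 J

T₁ = P₁V₁/(nR) = 446×18.0/(4.40×8.314) = 219 K.
Isothermal: T stays 219 K; PV = const ⇒ V₂ = 114 L, P₂ = 70.7 kPa.
W = nRT ln(V₂/V₁) = 4.40×8.314×219×ln(6.31) = 14800 J.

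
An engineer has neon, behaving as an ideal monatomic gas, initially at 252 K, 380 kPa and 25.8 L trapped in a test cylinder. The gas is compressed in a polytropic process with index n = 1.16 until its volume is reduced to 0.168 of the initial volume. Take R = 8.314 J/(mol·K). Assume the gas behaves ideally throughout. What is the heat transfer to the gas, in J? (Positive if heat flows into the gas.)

-15400 J

n = P₁V₁/(RT₁) = 380×25.8/(8.314×252) = 4.68 mol.
Polytropic n=1.16: T₂ = T₁(V₁/V₂)^(n−1) = 252×(5.95)^0.16 = 335 K; P₂ = P₁(V₁/V₂)^n = 3010 kPa.
W = (P₁V₁−P₂V₂)/(n−1) = (380×25.8−3010×4.33)/0.16 = -20200 J.
ΔU = nCvΔT = 4.68×12.5×(335−252) = 4860 J.
Q = ΔU + W = -15400 J.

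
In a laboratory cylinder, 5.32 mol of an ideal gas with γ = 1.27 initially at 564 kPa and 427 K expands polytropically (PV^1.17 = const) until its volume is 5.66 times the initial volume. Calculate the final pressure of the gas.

74.2 kPa

V₁ = nRT₁/P₁ = 5.32×8.314×427/564 = 33.5 L.
Polytropic n=1.17: T₂ = T₁(V₁/V₂)^(n−1) = 427×(0.177)^0.17 = 318 K; P₂ = P₁(V₁/V₂)^n = 74.2 kPa.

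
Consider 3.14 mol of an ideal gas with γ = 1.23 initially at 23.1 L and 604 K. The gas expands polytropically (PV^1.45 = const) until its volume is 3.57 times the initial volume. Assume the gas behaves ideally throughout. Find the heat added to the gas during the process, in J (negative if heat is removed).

-14600 J

P₁ = nRT₁/V₁ = 3.14×8.314×604/23.1 = 683 kPa.
Polytropic n=1.45: T₂ = T₁(V₁/V₂)^(n−1) = 604×(0.280)^0.45 = 341 K; P₂ = P₁(V₁/V₂)^n = 108 kPa.
W = (P₁V₁−P₂V₂)/(n−1) = (683×23.1−108×82.5)/0.45 = 15300 J.
ΔU = nCvΔT = 3.14×36.1×(341−604) = -29900 J.
Q = ΔU + W = -14600 J.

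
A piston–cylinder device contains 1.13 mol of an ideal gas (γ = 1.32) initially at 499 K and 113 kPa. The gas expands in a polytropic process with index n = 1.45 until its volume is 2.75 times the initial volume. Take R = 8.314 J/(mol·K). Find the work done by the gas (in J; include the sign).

V₁ = nRT₁/P₁ = 1.13×8.314×499/113 = 41.5 L.
Polytropic n=1.45: T₂ = T₁(V₁/V₂)^(n−1) = 499×(0.364)^0.45 = 317 K; P₂ = P₁(V₁/V₂)^n = 26.1 kPa.
W = (P₁V₁−P₂V₂)/(n−1) = (113×41.5−26.1×114)/0.45 = 3810 J.

3810 J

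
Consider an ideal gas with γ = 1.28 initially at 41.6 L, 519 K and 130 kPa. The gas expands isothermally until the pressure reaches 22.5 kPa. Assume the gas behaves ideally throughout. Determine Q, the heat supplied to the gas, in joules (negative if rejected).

n = P₁V₁/(RT₁) = 130×41.6/(8.314×519) = 1.25 mol.
Isothermal: T stays 519 K; PV = const ⇒ V₂ = 240 L, P₂ = 22.5 kPa.
ΔU = 0 (ideal gas, T constant).
W = nRT ln(V₂/V₁) = 1.25×8.314×519×ln(5.78) = 9490 J.
Q = ΔU + W = 9490 J.

9490 J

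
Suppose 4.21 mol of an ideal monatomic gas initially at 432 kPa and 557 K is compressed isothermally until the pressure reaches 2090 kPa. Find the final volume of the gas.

9.33 L

V₁ = nRT₁/P₁ = 4.21×8.314×557/432 = 45.1 L.
Isothermal: T stays 557 K; PV = const ⇒ V₂ = 9.33 L, P₂ = 2090 kPa.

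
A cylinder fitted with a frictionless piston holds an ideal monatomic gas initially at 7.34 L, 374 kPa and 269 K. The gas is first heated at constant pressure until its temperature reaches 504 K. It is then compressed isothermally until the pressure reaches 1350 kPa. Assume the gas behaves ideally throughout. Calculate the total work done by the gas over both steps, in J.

-4200 J

n = P₁V₁/(RT₁) = 374×7.34/(8.314×269) = 1.23 mol.
Step 1 — Isobaric: P stays 374 kPa; V/T = const ⇒ T₂ = 504 K, V₂ = 13.8 L.
W = PΔV = 374×(13.8−7.34) kPa·L = 2400 J.
ΔU = nCvΔT = 1.23×12.5×(504−269) = 3600 J.
Q = ΔU + W = nCpΔT = 6000 J.
State after step 1: P = 374 kPa, V = 13.8 L, T = 504 K.
Step 2 — Isothermal: T stays 504 K; PV = const ⇒ V₂ = 3.81 L, P₂ = 1350 kPa.
ΔU = 0 (ideal gas, T constant).
W = nRT ln(V₂/V₁) = 1.23×8.314×504×ln(0.277) = -6600 J.
Q = ΔU + W = -6600 J.
Net over both steps: W = -4200 J, Q = -607 J, ΔU = 3600 J.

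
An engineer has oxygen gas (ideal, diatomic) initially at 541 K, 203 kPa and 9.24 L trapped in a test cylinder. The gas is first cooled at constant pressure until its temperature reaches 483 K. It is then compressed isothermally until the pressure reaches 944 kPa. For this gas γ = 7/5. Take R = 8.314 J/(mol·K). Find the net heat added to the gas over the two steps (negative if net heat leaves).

-3280 J

n = P₁V₁/(RT₁) = 203×9.24/(8.314×541) = 0.417 mol.
Step 1 — Isobaric: P stays 203 kPa; V/T = const ⇒ T₂ = 483 K, V₂ = 8.25 L.
W = PΔV = 203×(8.25−9.24) kPa·L = -201 J.
ΔU = nCvΔT = 0.417×20.8×(483−541) = -503 J.
Q = ΔU + W = nCpΔT = -704 J.
State after step 1: P = 203 kPa, V = 8.25 L, T = 483 K.
Step 2 — Isothermal: T stays 483 K; PV = const ⇒ V₂ = 1.77 L, P₂ = 944 kPa.
ΔU = 0 (ideal gas, T constant).
W = nRT ln(V₂/V₁) = 0.417×8.314×483×ln(0.215) = -2570 J.
Q = ΔU + W = -2570 J.
Net over both steps: W = -2770 J, Q = -3280 J, ΔU = -503 J.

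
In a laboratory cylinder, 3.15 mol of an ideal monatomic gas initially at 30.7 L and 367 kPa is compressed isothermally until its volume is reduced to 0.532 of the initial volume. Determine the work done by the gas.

-7110 J

T₁ = P₁V₁/(nR) = 367×30.7/(3.15×8.314) = 430 K.
Isothermal: T stays 430 K; PV = const ⇒ V₂ = 16.3 L, P₂ = 690 kPa.
W = nRT ln(V₂/V₁) = 3.15×8.314×430×ln(0.532) = -7110 J.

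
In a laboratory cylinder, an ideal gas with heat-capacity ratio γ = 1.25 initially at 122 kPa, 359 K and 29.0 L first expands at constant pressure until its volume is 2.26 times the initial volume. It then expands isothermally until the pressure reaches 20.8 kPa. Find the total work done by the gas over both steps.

n = P₁V₁/(RT₁) = 122×29.0/(8.314×359) = 1.19 mol.
Step 1 — Isobaric: P stays 122 kPa; V/T = const ⇒ T₂ = 811 K, V₂ = 65.5 L.
W = PΔV = 122×(65.5−29.0) kPa·L = 4460 J.
ΔU = nCvΔT = 1.19×33.3×(811−359) = 17800 J.
Q = ΔU + W = nCpΔT = 22300 J.
State after step 1: P = 122 kPa, V = 65.5 L, T = 811 K.
Step 2 — Isothermal: T stays 811 K; PV = const ⇒ V₂ = 384 L, P₂ = 20.8 kPa.
ΔU = 0 (ideal gas, T constant).
W = nRT ln(V₂/V₁) = 1.19×8.314×811×ln(5.87) = 14100 J.
Q = ΔU + W = 14100 J.
Net over both steps: W = 18600 J, Q = 36400 J, ΔU = 17800 J.

18600 J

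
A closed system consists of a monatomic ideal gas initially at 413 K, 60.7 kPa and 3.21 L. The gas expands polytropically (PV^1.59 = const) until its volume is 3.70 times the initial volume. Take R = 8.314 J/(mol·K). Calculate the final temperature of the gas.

Polytropic n=1.59: T₂ = T₁(V₁/V₂)^(n−1) = 413×(0.270)^0.59 = 191 K; P₂ = P₁(V₁/V₂)^n = 7.58 kPa.

191 K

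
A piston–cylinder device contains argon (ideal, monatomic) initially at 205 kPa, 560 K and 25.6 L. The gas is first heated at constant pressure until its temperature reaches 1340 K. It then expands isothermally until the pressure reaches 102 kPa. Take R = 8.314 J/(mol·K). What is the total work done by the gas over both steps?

n = P₁V₁/(RT₁) = 205×25.6/(8.314×560) = 1.13 mol.
Step 1 — Isobaric: P stays 205 kPa; V/T = const ⇒ T₂ = 1340 K, V₂ = 61.3 L.
W = PΔV = 205×(61.3−25.6) kPa·L = 7310 J.
ΔU = nCvΔT = 1.13×12.5×(1340−560) = 11000 J.
Q = ΔU + W = nCpΔT = 18300 J.
State after step 1: P = 205 kPa, V = 61.3 L, T = 1340 K.
Step 2 — Isothermal: T stays 1340 K; PV = const ⇒ V₂ = 123 L, P₂ = 102 kPa.
ΔU = 0 (ideal gas, T constant).
W = nRT ln(V₂/V₁) = 1.13×8.314×1340×ln(2.01) = 8770 J.
Q = ΔU + W = 8770 J.
Net over both steps: W = 16100 J, Q = 27000 J, ΔU = 11000 J.

16100 J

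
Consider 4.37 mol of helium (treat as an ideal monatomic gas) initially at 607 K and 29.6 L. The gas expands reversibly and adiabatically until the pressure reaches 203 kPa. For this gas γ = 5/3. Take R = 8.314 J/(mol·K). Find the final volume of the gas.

P₁ = nRT₁/V₁ = 4.37×8.314×607/29.6 = 745 kPa.
Adiabatic: T₂/T₁ = (P₂/P₁)^((γ−1)/γ) ⇒ T₂ = 607×(0.272)^0.400 = 361 K; V₂ = 64.6 L.

64.6 L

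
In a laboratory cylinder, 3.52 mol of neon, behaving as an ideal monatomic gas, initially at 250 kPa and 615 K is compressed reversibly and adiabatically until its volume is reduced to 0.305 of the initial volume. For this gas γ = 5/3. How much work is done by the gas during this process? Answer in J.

-32600 J

V₁ = nRT₁/P₁ = 3.52×8.314×615/250 = 72.0 L.
Adiabatic: TV^(γ−1) = const ⇒ T₂ = 615×(3.28)^0.667 = 1360 K; PV^γ = const ⇒ P₂ = 1810 kPa.
ΔU = nCvΔT = 3.52×12.5×(1360−615) = 32600 J.
Q = 0 for an adiabatic process, so W = −ΔU = -32600 J.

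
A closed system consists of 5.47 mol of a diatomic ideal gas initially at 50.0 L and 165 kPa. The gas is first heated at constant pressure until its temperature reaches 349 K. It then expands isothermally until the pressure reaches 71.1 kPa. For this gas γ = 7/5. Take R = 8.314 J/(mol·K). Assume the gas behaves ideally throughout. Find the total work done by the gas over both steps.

T₁ = P₁V₁/(nR) = 165×50.0/(5.47×8.314) = 181 K.
Step 1 — Isobaric: P stays 165 kPa; V/T = const ⇒ T₂ = 349 K, V₂ = 96.2 L.
W = PΔV = 165×(96.2−50.0) kPa·L = 7620 J.
ΔU = nCvΔT = 5.47×20.8×(349−181) = 19100 J.
Q = ΔU + W = nCpΔT = 26700 J.
State after step 1: P = 165 kPa, V = 96.2 L, T = 349 K.
Step 2 — Isothermal: T stays 349 K; PV = const ⇒ V₂ = 223 L, P₂ = 71.1 kPa.
ΔU = 0 (ideal gas, T constant).
W = nRT ln(V₂/V₁) = 5.47×8.314×349×ln(2.32) = 13400 J.
Q = ΔU + W = 13400 J.
Net over both steps: W = 21000 J, Q = 40000 J, ΔU = 19100 J.

21000 J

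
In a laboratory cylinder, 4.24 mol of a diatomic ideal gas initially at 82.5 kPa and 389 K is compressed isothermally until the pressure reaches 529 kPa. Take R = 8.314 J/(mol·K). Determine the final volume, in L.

25.9 L

V₁ = nRT₁/P₁ = 4.24×8.314×389/82.5 = 166 L.
Isothermal: T stays 389 K; PV = const ⇒ V₂ = 25.9 L, P₂ = 529 kPa.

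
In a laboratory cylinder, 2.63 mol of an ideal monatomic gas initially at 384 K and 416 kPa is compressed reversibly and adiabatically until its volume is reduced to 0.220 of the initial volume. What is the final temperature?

V₁ = nRT₁/P₁ = 2.63×8.314×384/416 = 20.2 L.
Adiabatic: TV^(γ−1) = const ⇒ T₂ = 384×(4.55)^0.667 = 1050 K; PV^γ = const ⇒ P₂ = 5190 kPa.

1050 K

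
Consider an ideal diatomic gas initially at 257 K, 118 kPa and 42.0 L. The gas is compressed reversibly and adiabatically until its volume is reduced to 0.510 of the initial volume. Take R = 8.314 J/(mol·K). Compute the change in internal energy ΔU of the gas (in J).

n = P₁V₁/(RT₁) = 118×42.0/(8.314×257) = 2.32 mol.
Adiabatic: TV^(γ−1) = const ⇒ T₂ = 257×(1.96)^0.400 = 336 K; PV^γ = const ⇒ P₂ = 303 kPa.
For an ideal gas ΔU = nCvΔT with Cv = (5/2)R = 20.8 J/(mol·K).
ΔU = 2.32×20.8×(336−257) = 3830 J.

3830 J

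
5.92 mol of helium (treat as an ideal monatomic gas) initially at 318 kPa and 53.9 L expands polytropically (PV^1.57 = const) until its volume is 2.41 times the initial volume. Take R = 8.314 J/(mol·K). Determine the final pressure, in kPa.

79.9 kPa

T₁ = P₁V₁/(nR) = 318×53.9/(5.92×8.314) = 348 K.
Polytropic n=1.57: T₂ = T₁(V₁/V₂)^(n−1) = 348×(0.415)^0.57 = 211 K; P₂ = P₁(V₁/V₂)^n = 79.9 kPa.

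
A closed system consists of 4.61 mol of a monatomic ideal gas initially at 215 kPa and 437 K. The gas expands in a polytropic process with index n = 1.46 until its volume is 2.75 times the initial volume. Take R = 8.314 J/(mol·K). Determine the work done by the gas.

V₁ = nRT₁/P₁ = 4.61×8.314×437/215 = 77.9 L.
Polytropic n=1.46: T₂ = T₁(V₁/V₂)^(n−1) = 437×(0.364)^0.46 = 274 K; P₂ = P₁(V₁/V₂)^n = 49.1 kPa.
W = (P₁V₁−P₂V₂)/(n−1) = (215×77.9−49.1×214)/0.46 = 13500 J.

13500 J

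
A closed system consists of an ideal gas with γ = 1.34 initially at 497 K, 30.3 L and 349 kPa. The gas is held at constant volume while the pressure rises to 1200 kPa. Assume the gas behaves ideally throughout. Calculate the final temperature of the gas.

1710 K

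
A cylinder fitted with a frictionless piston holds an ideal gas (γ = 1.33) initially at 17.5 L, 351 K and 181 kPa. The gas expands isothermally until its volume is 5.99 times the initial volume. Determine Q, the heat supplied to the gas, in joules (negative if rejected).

n = P₁V₁/(RT₁) = 181×17.5/(8.314×351) = 1.09 mol.
Isothermal: T stays 351 K; PV = const ⇒ V₂ = 105 L, P₂ = 30.2 kPa.
ΔU = 0 (ideal gas, T constant).
W = nRT ln(V₂/V₁) = 1.09×8.314×351×ln(5.99) = 5670 J.
Q = ΔU + W = 5670 J.

5670 J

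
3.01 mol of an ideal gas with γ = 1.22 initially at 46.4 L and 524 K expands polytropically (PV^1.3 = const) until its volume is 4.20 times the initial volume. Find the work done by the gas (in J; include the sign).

15300 J

P₁ = nRT₁/V₁ = 3.01×8.314×524/46.4 = 283 kPa.
Polytropic n=1.3: T₂ = T₁(V₁/V₂)^(n−1) = 524×(0.238)^0.30 = 341 K; P₂ = P₁(V₁/V₂)^n = 43.7 kPa.
W = (P₁V₁−P₂V₂)/(n−1) = (283×46.4−43.7×195)/0.30 = 15300 J.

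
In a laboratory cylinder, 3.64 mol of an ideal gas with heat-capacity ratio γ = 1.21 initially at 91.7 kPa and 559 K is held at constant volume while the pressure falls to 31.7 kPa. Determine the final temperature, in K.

V₁ = nRT₁/P₁ = 3.64×8.314×559/91.7 = 184 L.
Isochoric: V stays 184 L; P/T = const ⇒ T₂ = 193 K, P₂ = 31.7 kPa.

193 K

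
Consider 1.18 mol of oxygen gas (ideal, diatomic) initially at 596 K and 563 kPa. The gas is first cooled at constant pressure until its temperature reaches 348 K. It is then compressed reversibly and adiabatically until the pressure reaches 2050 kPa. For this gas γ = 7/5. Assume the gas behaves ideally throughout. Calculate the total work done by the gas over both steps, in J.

-6250 J

V₁ = nRT₁/P₁ = 1.18×8.314×596/563 = 10.4 L.
Step 1 — Isobaric: P stays 563 kPa; V/T = const ⇒ T₂ = 348 K, V₂ = 6.06 L.
W = PΔV = 563×(6.06−10.4) kPa·L = -2430 J.
ΔU = nCvΔT = 1.18×20.8×(348−596) = -6080 J.
Q = ΔU + W = nCpΔT = -8520 J.
State after step 1: P = 563 kPa, V = 6.06 L, T = 348 K.
Step 2 — Adiabatic: T₂/T₁ = (P₂/P₁)^((γ−1)/γ) ⇒ T₂ = 348×(3.64)^0.286 = 503 K; V₂ = 2.41 L.
ΔU = nCvΔT = 1.18×20.8×(503−348) = 3810 J.
Q = 0 for an adiabatic process, so W = −ΔU = -3810 J.
Net over both steps: W = -6250 J, Q = -8520 J, ΔU = -2270 J.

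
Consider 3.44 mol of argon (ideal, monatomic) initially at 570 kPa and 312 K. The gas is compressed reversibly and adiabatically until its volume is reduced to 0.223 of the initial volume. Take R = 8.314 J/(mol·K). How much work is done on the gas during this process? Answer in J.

23000 J

V₁ = nRT₁/P₁ = 3.44×8.314×312/570 = 15.7 L.
Adiabatic: TV^(γ−1) = const ⇒ T₂ = 312×(4.48)^0.667 = 848 K; PV^γ = const ⇒ P₂ = 6950 kPa.
ΔU = nCvΔT = 3.44×12.5×(848−312) = 23000 J.
Q = 0 for an adiabatic process, so W = −ΔU = -23000 J.
Work done on the gas = −W_by = 23000 J.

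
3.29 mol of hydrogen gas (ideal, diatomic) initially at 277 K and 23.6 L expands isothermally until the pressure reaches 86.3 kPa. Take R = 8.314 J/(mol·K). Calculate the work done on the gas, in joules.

P₁ = nRT₁/V₁ = 3.29×8.314×277/23.6 = 321 kPa.
Isothermal: T stays 277 K; PV = const ⇒ V₂ = 87.8 L, P₂ = 86.3 kPa.
W = nRT ln(V₂/V₁) = 3.29×8.314×277×ln(3.72) = 9950 J.
Work done on the gas = −W_by = -9950 J.

-9950 J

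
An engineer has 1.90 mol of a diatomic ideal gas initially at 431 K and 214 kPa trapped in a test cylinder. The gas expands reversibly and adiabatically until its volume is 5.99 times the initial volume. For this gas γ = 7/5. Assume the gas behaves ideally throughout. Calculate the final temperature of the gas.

V₁ = nRT₁/P₁ = 1.90×8.314×431/214 = 31.8 L.
Adiabatic: TV^(γ−1) = const ⇒ T₂ = 431×(0.167)^0.400 = 211 K; PV^γ = const ⇒ P₂ = 17.5 kPa.

211 K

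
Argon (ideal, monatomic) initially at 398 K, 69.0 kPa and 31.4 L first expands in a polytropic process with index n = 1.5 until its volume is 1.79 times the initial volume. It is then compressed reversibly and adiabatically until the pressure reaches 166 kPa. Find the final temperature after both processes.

n = P₁V₁/(RT₁) = 69.0×31.4/(8.314×398) = 0.655 mol.
Step 1 — Polytropic n=1.5: T₂ = T₁(V₁/V₂)^(n−1) = 398×(0.559)^0.50 = 297 K; P₂ = P₁(V₁/V₂)^n = 28.8 kPa.
W = (P₁V₁−P₂V₂)/(n−1) = (69.0×31.4−28.8×56.2)/0.50 = 1090 J.
ΔU = nCvΔT = 0.655×12.5×(297−398) = -821 J.
Q = ΔU + W = 274 J.
State after step 1: P = 28.8 kPa, V = 56.2 L, T = 297 K.
Step 2 — Adiabatic: T₂/T₁ = (P₂/P₁)^((γ−1)/γ) ⇒ T₂ = 297×(5.76)^0.400 = 599 K; V₂ = 19.7 L.
ΔU = nCvΔT = 0.655×12.5×(599−297) = 2460 J.
Q = 0 for an adiabatic process, so W = −ΔU = -2460 J.
Net over both steps: W = -1370 J, Q = 274 J, ΔU = 1640 J.

599 K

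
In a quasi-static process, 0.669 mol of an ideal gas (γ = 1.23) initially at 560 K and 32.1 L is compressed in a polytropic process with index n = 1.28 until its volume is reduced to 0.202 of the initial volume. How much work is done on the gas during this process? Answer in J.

6280 J

P₁ = nRT₁/V₁ = 0.669×8.314×560/32.1 = 97.0 kPa.
Polytropic n=1.28: T₂ = T₁(V₁/V₂)^(n−1) = 560×(4.95)^0.28 = 876 K; P₂ = P₁(V₁/V₂)^n = 752 kPa.
W = (P₁V₁−P₂V₂)/(n−1) = (97.0×32.1−752×6.48)/0.28 = -6280 J.
Work done on the gas = −W_by = 6280 J.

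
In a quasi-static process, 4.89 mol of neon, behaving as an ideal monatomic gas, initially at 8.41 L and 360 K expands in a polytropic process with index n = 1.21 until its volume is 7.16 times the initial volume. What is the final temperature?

P₁ = nRT₁/V₁ = 4.89×8.314×360/8.41 = 1740 kPa.
Polytropic n=1.21: T₂ = T₁(V₁/V₂)^(n−1) = 360×(0.140)^0.21 = 238 K; P₂ = P₁(V₁/V₂)^n = 161 kPa.

238 K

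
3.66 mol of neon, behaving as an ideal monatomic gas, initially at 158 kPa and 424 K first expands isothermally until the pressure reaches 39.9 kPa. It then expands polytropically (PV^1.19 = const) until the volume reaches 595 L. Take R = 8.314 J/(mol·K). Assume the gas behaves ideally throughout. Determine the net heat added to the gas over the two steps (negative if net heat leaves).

23100 J

V₁ = nRT₁/P₁ = 3.66×8.314×424/158 = 81.7 L.
Step 1 — Isothermal: T stays 424 K; PV = const ⇒ V₂ = 323 L, P₂ = 39.9 kPa.
ΔU = 0 (ideal gas, T constant).
W = nRT ln(V₂/V₁) = 3.66×8.314×424×ln(3.96) = 17800 J.
Q = ΔU + W = 17800 J.
State after step 1: P = 39.9 kPa, V = 323 L, T = 424 K.
Step 2 — Polytropic n=1.19: T₂ = T₁(V₁/V₂)^(n−1) = 424×(0.543)^0.19 = 378 K; P₂ = P₁(V₁/V₂)^n = 19.3 kPa.
W = (P₁V₁−P₂V₂)/(n−1) = (39.9×323−19.3×595)/0.19 = 7430 J.
ΔU = nCvΔT = 3.66×12.5×(378−424) = -2120 J.
Q = ΔU + W = 5310 J.
Net over both steps: W = 25200 J, Q = 23100 J, ΔU = -2120 J.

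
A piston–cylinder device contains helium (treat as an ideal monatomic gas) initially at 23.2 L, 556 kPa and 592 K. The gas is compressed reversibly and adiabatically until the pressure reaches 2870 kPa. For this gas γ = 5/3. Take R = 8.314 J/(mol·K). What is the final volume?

8.67 L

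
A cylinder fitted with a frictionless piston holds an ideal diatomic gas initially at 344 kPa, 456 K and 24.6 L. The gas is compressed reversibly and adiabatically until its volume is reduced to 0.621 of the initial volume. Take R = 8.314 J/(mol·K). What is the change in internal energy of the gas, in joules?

4440 J

n = P₁V₁/(RT₁) = 344×24.6/(8.314×456) = 2.23 mol.
Adiabatic: TV^(γ−1) = const ⇒ T₂ = 456×(1.61)^0.400 = 552 K; PV^γ = const ⇒ P₂ = 670 kPa.
For an ideal gas ΔU = nCvΔT with Cv = (5/2)R = 20.8 J/(mol·K).
ΔU = 2.23×20.8×(552−456) = 4440 J.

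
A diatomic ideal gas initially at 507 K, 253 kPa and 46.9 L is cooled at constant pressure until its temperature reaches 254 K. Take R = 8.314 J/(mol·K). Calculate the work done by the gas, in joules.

-5920 J

n = P₁V₁/(RT₁) = 253×46.9/(8.314×507) = 2.81 mol.
Isobaric: P stays 253 kPa; V/T = const ⇒ T₂ = 254 K, V₂ = 23.5 L.
W = PΔV = 253×(23.5−46.9) kPa·L = -5920 J.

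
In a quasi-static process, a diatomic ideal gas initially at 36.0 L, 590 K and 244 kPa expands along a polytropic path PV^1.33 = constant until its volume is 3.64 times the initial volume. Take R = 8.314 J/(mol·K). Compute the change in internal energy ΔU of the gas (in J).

-7620 J

n = P₁V₁/(RT₁) = 244×36.0/(8.314×590) = 1.79 mol.
Polytropic n=1.33: T₂ = T₁(V₁/V₂)^(n−1) = 590×(0.275)^0.33 = 385 K; P₂ = P₁(V₁/V₂)^n = 43.8 kPa.
For an ideal gas ΔU = nCvΔT with Cv = (5/2)R = 20.8 J/(mol·K).
ΔU = 1.79×20.8×(385−590) = -7620 J.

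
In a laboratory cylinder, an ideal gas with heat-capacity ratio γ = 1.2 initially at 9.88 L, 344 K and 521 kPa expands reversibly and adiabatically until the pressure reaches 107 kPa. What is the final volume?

Adiabatic: T₂/T₁ = (P₂/P₁)^((γ−1)/γ) ⇒ T₂ = 344×(0.205)^0.167 = 264 K; V₂ = 37.0 L.

37.0 L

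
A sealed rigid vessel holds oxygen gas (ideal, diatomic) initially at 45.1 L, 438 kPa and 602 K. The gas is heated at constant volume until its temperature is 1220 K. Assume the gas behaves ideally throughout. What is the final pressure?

Isochoric: V stays 45.1 L; P/T = const ⇒ T₂ = 1220 K, P₂ = 888 kPa.

888 kPa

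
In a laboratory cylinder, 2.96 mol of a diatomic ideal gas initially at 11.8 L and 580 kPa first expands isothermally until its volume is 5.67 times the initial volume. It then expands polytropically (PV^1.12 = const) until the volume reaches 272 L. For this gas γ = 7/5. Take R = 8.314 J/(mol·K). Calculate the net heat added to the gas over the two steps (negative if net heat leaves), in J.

T₁ = P₁V₁/(nR) = 580×11.8/(2.96×8.314) = 278 K.
Step 1 — Isothermal: T stays 278 K; PV = const ⇒ V₂ = 66.9 L, P₂ = 102 kPa.
ΔU = 0 (ideal gas, T constant).
W = nRT ln(V₂/V₁) = 2.96×8.314×278×ln(5.67) = 11900 J.
Q = ΔU + W = 11900 J.
State after step 1: P = 102 kPa, V = 66.9 L, T = 278 K.
Step 2 — Polytropic n=1.12: T₂ = T₁(V₁/V₂)^(n−1) = 278×(0.246)^0.12 = 235 K; P₂ = P₁(V₁/V₂)^n = 21.3 kPa.
W = (P₁V₁−P₂V₂)/(n−1) = (102×66.9−21.3×272)/0.12 = 8830 J.
ΔU = nCvΔT = 2.96×20.8×(235−278) = -2650 J.
Q = ΔU + W = 6180 J.
Net over both steps: W = 20700 J, Q = 18100 J, ΔU = -2650 J.

18100 J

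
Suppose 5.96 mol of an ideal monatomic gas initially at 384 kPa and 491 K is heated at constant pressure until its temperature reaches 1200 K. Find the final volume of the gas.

155 L

V₁ = nRT₁/P₁ = 5.96×8.314×491/384 = 63.4 L.
Isobaric: P stays 384 kPa; V/T = const ⇒ T₂ = 1200 K, V₂ = 155 L.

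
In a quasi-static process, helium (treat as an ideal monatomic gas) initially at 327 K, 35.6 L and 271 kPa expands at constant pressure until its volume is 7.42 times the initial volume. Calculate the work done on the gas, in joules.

-61900 J

n = P₁V₁/(RT₁) = 271×35.6/(8.314×327) = 3.55 mol.
Isobaric: P stays 271 kPa; V/T = const ⇒ T₂ = 2430 K, V₂ = 264 L.
W = PΔV = 271×(264−35.6) kPa·L = 61900 J.
Work done on the gas = −W_by = -61900 J.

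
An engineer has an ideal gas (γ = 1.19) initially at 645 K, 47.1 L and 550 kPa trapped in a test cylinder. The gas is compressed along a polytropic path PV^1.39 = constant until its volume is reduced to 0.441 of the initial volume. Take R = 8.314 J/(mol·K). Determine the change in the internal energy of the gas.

n = P₁V₁/(RT₁) = 550×47.1/(8.314×645) = 4.83 mol.
Polytropic n=1.39: T₂ = T₁(V₁/V₂)^(n−1) = 645×(2.27)^0.39 = 888 K; P₂ = P₁(V₁/V₂)^n = 1720 kPa.
For an ideal gas ΔU = nCvΔT with Cv = R/(γ−1) = 43.8 J/(mol·K).
ΔU = 4.83×43.8×(888−645) = 51300 J.

51300 J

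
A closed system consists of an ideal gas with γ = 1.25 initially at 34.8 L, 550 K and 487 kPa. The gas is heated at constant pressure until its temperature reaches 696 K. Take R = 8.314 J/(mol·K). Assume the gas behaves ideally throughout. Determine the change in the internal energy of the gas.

n = P₁V₁/(RT₁) = 487×34.8/(8.314×550) = 3.71 mol.
Isobaric: P stays 487 kPa; V/T = const ⇒ T₂ = 696 K, V₂ = 44.0 L.
For an ideal gas ΔU = nCvΔT with Cv = R/(γ−1) = 33.3 J/(mol·K).
ΔU = 3.71×33.3×(696−550) = 18000 J.

18000 J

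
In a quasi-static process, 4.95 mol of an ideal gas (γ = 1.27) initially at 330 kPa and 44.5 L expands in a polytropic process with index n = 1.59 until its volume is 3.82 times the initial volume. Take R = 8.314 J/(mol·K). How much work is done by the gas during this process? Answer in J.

T₁ = P₁V₁/(nR) = 330×44.5/(4.95×8.314) = 357 K.
Polytropic n=1.59: T₂ = T₁(V₁/V₂)^(n−1) = 357×(0.262)^0.59 = 162 K; P₂ = P₁(V₁/V₂)^n = 39.2 kPa.
W = (P₁V₁−P₂V₂)/(n−1) = (330×44.5−39.2×170)/0.59 = 13600 J.

13600 J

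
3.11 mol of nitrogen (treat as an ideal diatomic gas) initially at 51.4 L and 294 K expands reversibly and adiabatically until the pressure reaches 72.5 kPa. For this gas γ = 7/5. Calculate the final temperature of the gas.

240 K

P₁ = nRT₁/V₁ = 3.11×8.314×294/51.4 = 148 kPa.
Adiabatic: T₂/T₁ = (P₂/P₁)^((γ−1)/γ) ⇒ T₂ = 294×(0.490)^0.286 = 240 K; V₂ = 85.5 L.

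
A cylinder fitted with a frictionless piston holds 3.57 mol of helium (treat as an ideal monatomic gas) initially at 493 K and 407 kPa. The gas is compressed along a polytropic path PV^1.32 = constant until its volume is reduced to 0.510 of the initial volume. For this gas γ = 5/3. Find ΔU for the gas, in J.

5280 J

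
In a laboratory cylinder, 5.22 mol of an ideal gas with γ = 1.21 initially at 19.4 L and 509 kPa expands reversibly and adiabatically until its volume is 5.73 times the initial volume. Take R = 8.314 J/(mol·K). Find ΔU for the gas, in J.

T₁ = P₁V₁/(nR) = 509×19.4/(5.22×8.314) = 228 K.
Adiabatic: TV^(γ−1) = const ⇒ T₂ = 228×(0.175)^0.210 = 158 K; PV^γ = const ⇒ P₂ = 61.6 kPa.
For an ideal gas ΔU = nCvΔT with Cv = R/(γ−1) = 39.6 J/(mol·K).
ΔU = 5.22×39.6×(158−228) = -14400 J.

-14400 J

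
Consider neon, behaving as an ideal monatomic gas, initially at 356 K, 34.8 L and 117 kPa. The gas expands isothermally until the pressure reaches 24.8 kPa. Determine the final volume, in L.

164 L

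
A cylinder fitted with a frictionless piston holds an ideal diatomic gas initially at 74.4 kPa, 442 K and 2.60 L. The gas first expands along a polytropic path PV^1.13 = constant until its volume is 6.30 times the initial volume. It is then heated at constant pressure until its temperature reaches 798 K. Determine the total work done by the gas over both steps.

514 J

n = P₁V₁/(RT₁) = 74.4×2.60/(8.314×442) = 0.0526 mol.
Step 1 — Polytropic n=1.13: T₂ = T₁(V₁/V₂)^(n−1) = 442×(0.159)^0.13 = 348 K; P₂ = P₁(V₁/V₂)^n = 9.30 kPa.
W = (P₁V₁−P₂V₂)/(n−1) = (74.4×2.60−9.30×16.4)/0.13 = 317 J.
ΔU = nCvΔT = 0.0526×20.8×(348−442) = -103 J.
Q = ΔU + W = 214 J.
State after step 1: P = 9.30 kPa, V = 16.4 L, T = 348 K.
Step 2 — Isobaric: P stays 9.30 kPa; V/T = const ⇒ T₂ = 798 K, V₂ = 37.6 L.
W = PΔV = 9.30×(37.6−16.4) kPa·L = 197 J.
ΔU = nCvΔT = 0.0526×20.8×(798−348) = 492 J.
Q = ΔU + W = nCpΔT = 689 J.
Net over both steps: W = 514 J, Q = 903 J, ΔU = 390 J.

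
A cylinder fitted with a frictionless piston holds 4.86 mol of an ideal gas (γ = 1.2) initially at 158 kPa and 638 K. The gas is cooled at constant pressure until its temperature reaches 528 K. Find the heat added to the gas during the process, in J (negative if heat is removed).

V₁ = nRT₁/P₁ = 4.86×8.314×638/158 = 163 L.
Isobaric: P stays 158 kPa; V/T = const ⇒ T₂ = 528 K, V₂ = 135 L.
W = PΔV = 158×(135−163) kPa·L = -4440 J.
ΔU = nCvΔT = 4.86×41.6×(528−638) = -22200 J.
Q = ΔU + W = nCpΔT = -26700 J.

-26700 J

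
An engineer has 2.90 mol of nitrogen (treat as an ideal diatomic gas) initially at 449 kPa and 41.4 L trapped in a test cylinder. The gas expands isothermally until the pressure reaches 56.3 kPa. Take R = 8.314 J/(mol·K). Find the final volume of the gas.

330 L

T₁ = P₁V₁/(nR) = 449×41.4/(2.90×8.314) = 771 K.
Isothermal: T stays 771 K; PV = const ⇒ V₂ = 330 L, P₂ = 56.3 kPa.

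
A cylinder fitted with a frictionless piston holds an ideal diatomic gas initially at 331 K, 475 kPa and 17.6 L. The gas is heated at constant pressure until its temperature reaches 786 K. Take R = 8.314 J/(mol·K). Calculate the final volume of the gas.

41.8 L

Isobaric: P stays 475 kPa; V/T = const ⇒ T₂ = 786 K, V₂ = 41.8 L.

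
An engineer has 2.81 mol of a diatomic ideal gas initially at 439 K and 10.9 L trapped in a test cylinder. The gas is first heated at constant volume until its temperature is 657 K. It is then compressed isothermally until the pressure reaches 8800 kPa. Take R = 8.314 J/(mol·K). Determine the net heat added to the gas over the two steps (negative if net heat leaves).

P₁ = nRT₁/V₁ = 2.81×8.314×439/10.9 = 941 kPa.
Step 1 — Isochoric: V stays 10.9 L; P/T = const ⇒ T₂ = 657 K, P₂ = 1410 kPa.
W = 0 (no volume change).
ΔU = nCvΔT = 2.81×20.8×(657−439) = 12700 J.
Q = ΔU = 12700 J.
State after step 1: P = 1410 kPa, V = 10.9 L, T = 657 K.
Step 2 — Isothermal: T stays 657 K; PV = const ⇒ V₂ = 1.74 L, P₂ = 8800 kPa.
ΔU = 0 (ideal gas, T constant).
W = nRT ln(V₂/V₁) = 2.81×8.314×657×ln(0.160) = -28100 J.
Q = ΔU + W = -28100 J.
Net over both steps: W = -28100 J, Q = -15400 J, ΔU = 12700 J.

-15400 J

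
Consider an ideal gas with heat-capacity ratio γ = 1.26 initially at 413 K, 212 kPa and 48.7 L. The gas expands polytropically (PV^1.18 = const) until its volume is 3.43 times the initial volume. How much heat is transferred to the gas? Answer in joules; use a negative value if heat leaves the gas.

3510 J

n = P₁V₁/(RT₁) = 212×48.7/(8.314×413) = 3.01 mol.
Polytropic n=1.18: T₂ = T₁(V₁/V₂)^(n−1) = 413×(0.292)^0.18 = 331 K; P₂ = P₁(V₁/V₂)^n = 49.5 kPa.
W = (P₁V₁−P₂V₂)/(n−1) = (212×48.7−49.5×167)/0.18 = 11400 J.
ΔU = nCvΔT = 3.01×32.0×(331−413) = -7900 J.
Q = ΔU + W = 3510 J.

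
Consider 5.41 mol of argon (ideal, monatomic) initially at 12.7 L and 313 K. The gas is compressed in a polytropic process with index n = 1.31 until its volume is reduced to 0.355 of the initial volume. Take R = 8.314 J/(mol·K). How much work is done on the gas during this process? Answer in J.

17200 J

P₁ = nRT₁/V₁ = 5.41×8.314×313/12.7 = 1110 kPa.
Polytropic n=1.31: T₂ = T₁(V₁/V₂)^(n−1) = 313×(2.82)^0.31 = 431 K; P₂ = P₁(V₁/V₂)^n = 4300 kPa.
W = (P₁V₁−P₂V₂)/(n−1) = (1110×12.7−4300×4.51)/0.31 = -17200 J.
Work done on the gas = −W_by = 17200 J.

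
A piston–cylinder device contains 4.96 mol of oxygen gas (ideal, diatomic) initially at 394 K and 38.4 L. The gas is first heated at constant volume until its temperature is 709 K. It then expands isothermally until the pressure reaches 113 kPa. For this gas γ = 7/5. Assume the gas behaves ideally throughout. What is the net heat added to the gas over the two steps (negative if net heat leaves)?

P₁ = nRT₁/V₁ = 4.96×8.314×394/38.4 = 423 kPa.
Step 1 — Isochoric: V stays 38.4 L; P/T = const ⇒ T₂ = 709 K, P₂ = 761 kPa.
W = 0 (no volume change).
ΔU = nCvΔT = 4.96×20.8×(709−394) = 32500 J.
Q = ΔU = 32500 J.
State after step 1: P = 761 kPa, V = 38.4 L, T = 709 K.
Step 2 — Isothermal: T stays 709 K; PV = const ⇒ V₂ = 259 L, P₂ = 113 kPa.
ΔU = 0 (ideal gas, T constant).
W = nRT ln(V₂/V₁) = 4.96×8.314×709×ln(6.74) = 55800 J.
Q = ΔU + W = 55800 J.
Net over both steps: W = 55800 J, Q = 88300 J, ΔU = 32500 J.

88300 J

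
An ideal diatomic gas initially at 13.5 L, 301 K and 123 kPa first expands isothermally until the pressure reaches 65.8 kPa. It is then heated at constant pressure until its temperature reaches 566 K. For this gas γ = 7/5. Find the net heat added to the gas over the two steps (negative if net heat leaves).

n = P₁V₁/(RT₁) = 123×13.5/(8.314×301) = 0.664 mol.
Step 1 — Isothermal: T stays 301 K; PV = const ⇒ V₂ = 25.2 L, P₂ = 65.8 kPa.
ΔU = 0 (ideal gas, T constant).
W = nRT ln(V₂/V₁) = 0.664×8.314×301×ln(1.87) = 1040 J.
Q = ΔU + W = 1040 J.
State after step 1: P = 65.8 kPa, V = 25.2 L, T = 301 K.
Step 2 — Isobaric: P stays 65.8 kPa; V/T = const ⇒ T₂ = 566 K, V₂ = 47.5 L.
W = PΔV = 65.8×(47.5−25.2) kPa·L = 1460 J.
ΔU = nCvΔT = 0.664×20.8×(566−301) = 3650 J.
Q = ΔU + W = nCpΔT = 5120 J.
Net over both steps: W = 2500 J, Q = 6160 J, ΔU = 3650 J.

6160 J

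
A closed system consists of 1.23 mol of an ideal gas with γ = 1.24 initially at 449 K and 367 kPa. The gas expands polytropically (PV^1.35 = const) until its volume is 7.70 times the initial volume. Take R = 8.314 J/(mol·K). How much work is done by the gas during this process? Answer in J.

V₁ = nRT₁/P₁ = 1.23×8.314×449/367 = 12.5 L.
Polytropic n=1.35: T₂ = T₁(V₁/V₂)^(n−1) = 449×(0.130)^0.35 = 220 K; P₂ = P₁(V₁/V₂)^n = 23.3 kPa.
W = (P₁V₁−P₂V₂)/(n−1) = (367×12.5−23.3×96.3)/0.35 = 6700 J.

6700 J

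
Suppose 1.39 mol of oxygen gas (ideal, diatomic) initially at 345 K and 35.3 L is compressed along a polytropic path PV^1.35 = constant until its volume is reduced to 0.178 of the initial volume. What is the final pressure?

P₁ = nRT₁/V₁ = 1.39×8.314×345/35.3 = 113 kPa.
Polytropic n=1.35: T₂ = T₁(V₁/V₂)^(n−1) = 345×(5.62)^0.35 = 631 K; P₂ = P₁(V₁/V₂)^n = 1160 kPa.

1160 kPa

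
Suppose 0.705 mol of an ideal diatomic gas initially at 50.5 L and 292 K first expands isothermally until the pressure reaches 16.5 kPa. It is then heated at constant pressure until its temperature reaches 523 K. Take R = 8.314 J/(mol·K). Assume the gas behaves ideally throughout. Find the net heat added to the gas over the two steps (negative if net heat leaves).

5970 J

P₁ = nRT₁/V₁ = 0.705×8.314×292/50.5 = 33.9 kPa.
Step 1 — Isothermal: T stays 292 K; PV = const ⇒ V₂ = 104 L, P₂ = 16.5 kPa.
ΔU = 0 (ideal gas, T constant).
W = nRT ln(V₂/V₁) = 0.705×8.314×292×ln(2.05) = 1230 J.
Q = ΔU + W = 1230 J.
State after step 1: P = 16.5 kPa, V = 104 L, T = 292 K.
Step 2 — Isobaric: P stays 16.5 kPa; V/T = const ⇒ T₂ = 523 K, V₂ = 186 L.
W = PΔV = 16.5×(186−104) kPa·L = 1350 J.
ΔU = nCvΔT = 0.705×20.8×(523−292) = 3380 J.
Q = ΔU + W = nCpΔT = 4740 J.
Net over both steps: W = 2590 J, Q = 5970 J, ΔU = 3380 J.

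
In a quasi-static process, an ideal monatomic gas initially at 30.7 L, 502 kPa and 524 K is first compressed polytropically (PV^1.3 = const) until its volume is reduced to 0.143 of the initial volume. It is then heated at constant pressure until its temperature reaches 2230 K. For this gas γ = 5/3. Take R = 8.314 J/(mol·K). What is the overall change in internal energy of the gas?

75300 J

n = P₁V₁/(RT₁) = 502×30.7/(8.314×524) = 3.54 mol.
Step 1 — Polytropic n=1.3: T₂ = T₁(V₁/V₂)^(n−1) = 524×(6.99)^0.30 = 939 K; P₂ = P₁(V₁/V₂)^n = 6290 kPa.
W = (P₁V₁−P₂V₂)/(n−1) = (502×30.7−6290×4.39)/0.30 = -40700 J.
ΔU = nCvΔT = 3.54×12.5×(939−524) = 18300 J.
Q = ΔU + W = -22400 J.
State after step 1: P = 6290 kPa, V = 4.39 L, T = 939 K.
Step 2 — Isobaric: P stays 6290 kPa; V/T = const ⇒ T₂ = 2230 K, V₂ = 10.4 L.
W = PΔV = 6290×(10.4−4.39) kPa·L = 38000 J.
ΔU = nCvΔT = 3.54×12.5×(2230−939) = 56900 J.
Q = ΔU + W = nCpΔT = 94900 J.
Net over both steps: W = -2730 J, Q = 72500 J, ΔU = 75300 J.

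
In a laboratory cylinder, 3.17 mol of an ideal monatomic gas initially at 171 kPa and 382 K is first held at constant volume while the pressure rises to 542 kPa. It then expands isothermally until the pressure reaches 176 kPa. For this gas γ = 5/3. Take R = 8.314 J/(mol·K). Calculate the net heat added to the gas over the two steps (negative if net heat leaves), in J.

68700 J

V₁ = nRT₁/P₁ = 3.17×8.314×382/171 = 58.9 L.
Step 1 — Isochoric: V stays 58.9 L; P/T = const ⇒ T₂ = 1210 K, P₂ = 542 kPa.
W = 0 (no volume change).
ΔU = nCvΔT = 3.17×12.5×(1210−382) = 32800 J.
Q = ΔU = 32800 J.
State after step 1: P = 542 kPa, V = 58.9 L, T = 1210 K.
Step 2 — Isothermal: T stays 1210 K; PV = const ⇒ V₂ = 181 L, P₂ = 176 kPa.
ΔU = 0 (ideal gas, T constant).
W = nRT ln(V₂/V₁) = 3.17×8.314×1210×ln(3.08) = 35900 J.
Q = ΔU + W = 35900 J.
Net over both steps: W = 35900 J, Q = 68700 J, ΔU = 32800 J.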